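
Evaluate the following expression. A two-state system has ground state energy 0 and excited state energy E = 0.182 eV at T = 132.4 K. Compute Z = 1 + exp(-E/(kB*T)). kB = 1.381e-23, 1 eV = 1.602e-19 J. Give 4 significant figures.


Step 1: Compute beta*E = E*eV/(kB*T) = 0.182*1.602e-19/(1.381e-23*132.4) = 15.95
Step 2: exp(-beta*E) = exp(-15.95) = 1.188e-07
Step 3: Z = 1 + 1.188e-07 = 1

1


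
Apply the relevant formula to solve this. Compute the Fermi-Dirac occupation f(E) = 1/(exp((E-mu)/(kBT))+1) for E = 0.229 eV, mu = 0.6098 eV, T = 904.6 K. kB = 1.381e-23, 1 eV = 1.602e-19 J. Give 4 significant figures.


Step 1: (E - mu) = 0.229 - 0.6098 = -0.3808 eV
Step 2: Convert: (E-mu)*eV = -6.1e-20 J
Step 3: x = (E-mu)*eV/(kB*T) = -4.883
Step 4: f = 1/(exp(-4.883)+1) = 0.9925

0.9925


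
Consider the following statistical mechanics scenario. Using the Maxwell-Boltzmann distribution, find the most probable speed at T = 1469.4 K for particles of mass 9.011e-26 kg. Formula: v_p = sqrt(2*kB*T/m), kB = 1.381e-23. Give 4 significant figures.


Step 1: Numerator = 2*kB*T = 2*1.381e-23*1469.4 = 4.058e-20
Step 2: Ratio = 4.058e-20 / 9.011e-26 = 4.504e+05
Step 3: v_p = sqrt(4.504e+05) = 671.1 m/s

671.1


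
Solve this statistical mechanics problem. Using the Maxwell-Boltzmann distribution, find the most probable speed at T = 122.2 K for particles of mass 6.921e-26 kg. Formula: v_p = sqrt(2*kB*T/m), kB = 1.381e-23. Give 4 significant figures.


Step 1: Numerator = 2*kB*T = 2*1.381e-23*122.2 = 3.375e-21
Step 2: Ratio = 3.375e-21 / 6.921e-26 = 4.877e+04
Step 3: v_p = sqrt(4.877e+04) = 220.8 m/s

220.8


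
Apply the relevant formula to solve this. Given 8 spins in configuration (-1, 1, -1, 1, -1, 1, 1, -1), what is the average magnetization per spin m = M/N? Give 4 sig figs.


Step 1: Count up spins (+1): 4, down spins (-1): 4
Step 2: Total magnetization M = 4 - 4 = 0
Step 3: m = M/N = 0/8 = 0

0


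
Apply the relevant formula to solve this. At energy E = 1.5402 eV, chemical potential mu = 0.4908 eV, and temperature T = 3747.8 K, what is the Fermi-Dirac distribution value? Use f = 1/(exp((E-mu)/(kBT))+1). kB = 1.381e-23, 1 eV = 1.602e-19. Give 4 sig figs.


Step 1: (E - mu) = 1.5402 - 0.4908 = 1.049 eV
Step 2: Convert: (E-mu)*eV = 1.681e-19 J
Step 3: x = (E-mu)*eV/(kB*T) = 3.248
Step 4: f = 1/(exp(3.248)+1) = 0.03739

0.03739


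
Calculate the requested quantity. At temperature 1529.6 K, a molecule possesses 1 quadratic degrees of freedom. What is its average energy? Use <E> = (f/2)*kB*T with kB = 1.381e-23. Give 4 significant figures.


Step 1: f/2 = 1/2 = 0.5
Step 2: kB*T = 1.381e-23 * 1529.6 = 2.112e-20
Step 3: <E> = 0.5 * 2.112e-20 = 1.056e-20 J

1.056e-20


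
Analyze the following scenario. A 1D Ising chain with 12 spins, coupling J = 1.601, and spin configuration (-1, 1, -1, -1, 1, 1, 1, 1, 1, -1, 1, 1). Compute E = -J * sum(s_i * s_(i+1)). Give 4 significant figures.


Step 1: Nearest-neighbor products: -1, -1, 1, -1, 1, 1, 1, 1, -1, -1, 1
Step 2: Sum of products = 1
Step 3: E = -1.601 * 1 = -1.601

-1.601


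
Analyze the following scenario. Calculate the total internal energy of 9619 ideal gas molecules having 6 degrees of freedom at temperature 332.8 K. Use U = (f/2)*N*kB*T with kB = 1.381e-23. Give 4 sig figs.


Step 1: f/2 = 6/2 = 3.0
Step 2: N*kB*T = 9619*1.381e-23*332.8 = 4.421e-17
Step 3: U = 3.0 * 4.421e-17 = 1.326e-16 J

1.326e-16


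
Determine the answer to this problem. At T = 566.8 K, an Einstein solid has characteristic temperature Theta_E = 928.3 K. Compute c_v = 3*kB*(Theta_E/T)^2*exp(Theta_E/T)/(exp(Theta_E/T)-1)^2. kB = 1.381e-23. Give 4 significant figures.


Step 1: x = Theta_E/T = 928.3/566.8 = 1.638
Step 2: x^2 = 2.682
Step 3: exp(x) = 5.144
Step 4: c_v = 3*1.381e-23*2.682*5.144/(5.144-1)^2 = 3.329e-23

3.329e-23


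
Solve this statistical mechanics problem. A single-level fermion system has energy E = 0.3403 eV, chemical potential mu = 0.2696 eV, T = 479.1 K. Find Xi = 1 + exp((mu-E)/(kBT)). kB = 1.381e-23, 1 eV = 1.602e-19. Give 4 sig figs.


Step 1: (mu - E) = 0.2696 - 0.3403 = -0.0707 eV
Step 2: x = (mu-E)*eV/(kB*T) = -0.0707*1.602e-19/(1.381e-23*479.1) = -1.712
Step 3: exp(x) = 0.1805
Step 4: Xi = 1 + 0.1805 = 1.181

1.181


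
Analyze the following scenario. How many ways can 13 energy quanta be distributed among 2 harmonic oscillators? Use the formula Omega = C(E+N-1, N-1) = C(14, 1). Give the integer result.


Step 1: Use binomial coefficient C(14, 1)
Step 2: Numerator = 14! / 13!
Step 3: Denominator = 1!
Step 4: Omega = 14

14


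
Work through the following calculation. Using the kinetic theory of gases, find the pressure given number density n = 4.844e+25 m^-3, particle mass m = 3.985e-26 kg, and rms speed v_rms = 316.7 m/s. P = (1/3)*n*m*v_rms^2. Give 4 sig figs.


Step 1: v_rms^2 = 316.7^2 = 1.003e+05
Step 2: n*m = 4.844e+25*3.985e-26 = 1.93
Step 3: P = (1/3)*1.93*1.003e+05 = 6.454e+04 Pa

6.454e+04


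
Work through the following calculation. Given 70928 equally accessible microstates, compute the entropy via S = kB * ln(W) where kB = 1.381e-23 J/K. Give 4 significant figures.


Step 1: ln(W) = ln(70928) = 11.17
Step 2: S = kB * ln(W) = 1.381e-23 * 11.17
Step 3: S = 1.542e-22 J/K

1.542e-22


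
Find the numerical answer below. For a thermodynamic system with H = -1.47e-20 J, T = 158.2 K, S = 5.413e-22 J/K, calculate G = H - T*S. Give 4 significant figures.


Step 1: T*S = 158.2 * 5.413e-22 = 8.563e-20 J
Step 2: G = H - T*S = -1.47e-20 - 8.563e-20
Step 3: G = -1.003e-19 J

-1.003e-19


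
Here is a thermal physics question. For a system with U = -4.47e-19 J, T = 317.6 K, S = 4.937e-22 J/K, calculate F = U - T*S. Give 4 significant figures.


Step 1: T*S = 317.6 * 4.937e-22 = 1.568e-19 J
Step 2: F = U - T*S = -4.47e-19 - 1.568e-19
Step 3: F = -6.038e-19 J

-6.038e-19


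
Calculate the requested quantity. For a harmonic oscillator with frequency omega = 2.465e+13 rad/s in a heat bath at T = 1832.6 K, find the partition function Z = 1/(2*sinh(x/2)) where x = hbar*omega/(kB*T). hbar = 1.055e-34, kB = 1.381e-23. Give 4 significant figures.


Step 1: Compute x = hbar*omega/(kB*T) = 1.055e-34*2.465e+13/(1.381e-23*1832.6) = 0.1028
Step 2: x/2 = 0.05138
Step 3: sinh(x/2) = 0.0514
Step 4: Z = 1/(2*0.0514) = 9.727

9.727


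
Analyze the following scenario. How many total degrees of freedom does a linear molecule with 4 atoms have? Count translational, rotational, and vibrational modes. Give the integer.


Step 1: Translational DOF = 3
Step 2: Rotational DOF (linear) = 2
Step 3: Vibrational DOF = 3*4 - 5 = 7
Step 4: Total = 3 + 2 + 7 = 12

12


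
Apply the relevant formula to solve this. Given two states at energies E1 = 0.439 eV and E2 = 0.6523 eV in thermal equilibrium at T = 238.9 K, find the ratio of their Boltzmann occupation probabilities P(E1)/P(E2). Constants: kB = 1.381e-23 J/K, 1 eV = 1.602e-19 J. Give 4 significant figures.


Step 1: Compute energy difference dE = E1 - E2 = 0.439 - 0.6523 = -0.2133 eV
Step 2: Convert to Joules: dE_J = -0.2133 * 1.602e-19 = -3.417e-20 J
Step 3: Compute exponent = -dE_J / (kB * T) = -(-3.417e-20) / (1.381e-23 * 238.9) = 10.36
Step 4: P(E1)/P(E2) = exp(10.36) = 3.148e+04

3.148e+04


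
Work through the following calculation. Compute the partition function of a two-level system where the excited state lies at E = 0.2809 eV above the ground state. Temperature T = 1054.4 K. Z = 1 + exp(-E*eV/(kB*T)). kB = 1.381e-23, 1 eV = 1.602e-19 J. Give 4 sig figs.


Step 1: Compute beta*E = E*eV/(kB*T) = 0.2809*1.602e-19/(1.381e-23*1054.4) = 3.09
Step 2: exp(-beta*E) = exp(-3.09) = 0.04548
Step 3: Z = 1 + 0.04548 = 1.045

1.045


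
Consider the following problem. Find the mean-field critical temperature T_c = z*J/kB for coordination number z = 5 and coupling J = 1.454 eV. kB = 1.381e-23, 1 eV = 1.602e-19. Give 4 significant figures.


Step 1: z*J = 5*1.454 = 7.27 eV
Step 2: Convert to Joules: 7.27*1.602e-19 = 1.165e-18 J
Step 3: T_c = 1.165e-18 / 1.381e-23 = 8.433e+04 K

8.433e+04


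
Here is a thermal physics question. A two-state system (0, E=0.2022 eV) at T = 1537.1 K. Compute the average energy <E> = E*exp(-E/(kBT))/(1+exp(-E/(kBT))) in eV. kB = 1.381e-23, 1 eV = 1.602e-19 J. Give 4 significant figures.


Step 1: beta*E = 0.2022*1.602e-19/(1.381e-23*1537.1) = 1.526
Step 2: exp(-beta*E) = 0.2174
Step 3: <E> = 0.2022*0.2174/(1+0.2174) = 0.03611 eV

0.03611


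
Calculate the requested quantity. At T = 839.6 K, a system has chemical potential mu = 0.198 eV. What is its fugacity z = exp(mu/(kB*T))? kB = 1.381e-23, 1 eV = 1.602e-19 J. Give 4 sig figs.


Step 1: Convert mu to Joules: 0.198*1.602e-19 = 3.172e-20 J
Step 2: kB*T = 1.381e-23*839.6 = 1.159e-20 J
Step 3: mu/(kB*T) = 2.736
Step 4: z = exp(2.736) = 15.42

15.42


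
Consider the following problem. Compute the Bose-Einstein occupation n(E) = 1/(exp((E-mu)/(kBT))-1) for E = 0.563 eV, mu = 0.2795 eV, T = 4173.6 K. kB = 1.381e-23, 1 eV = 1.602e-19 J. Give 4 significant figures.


Step 1: (E - mu) = 0.2835 eV
Step 2: x = (E-mu)*eV/(kB*T) = 0.2835*1.602e-19/(1.381e-23*4173.6) = 0.788
Step 3: exp(x) = 2.199
Step 4: n = 1/(exp(x)-1) = 0.8341

0.8341


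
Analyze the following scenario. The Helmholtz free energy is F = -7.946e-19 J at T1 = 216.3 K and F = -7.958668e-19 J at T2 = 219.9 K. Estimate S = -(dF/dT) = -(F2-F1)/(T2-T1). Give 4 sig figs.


Step 1: dF = F2 - F1 = -7.958668e-19 - (-7.946e-19) = -1.2668e-21 J
Step 2: dT = T2 - T1 = 219.9 - 216.3 = 3.6 K
Step 3: S = -dF/dT = -(-1.2668e-21)/3.6 = 3.519e-22 J/K

3.519e-22


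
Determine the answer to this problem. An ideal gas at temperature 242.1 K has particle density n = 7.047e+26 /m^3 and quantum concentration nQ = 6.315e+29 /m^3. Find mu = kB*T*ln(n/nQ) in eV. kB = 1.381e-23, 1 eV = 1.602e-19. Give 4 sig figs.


Step 1: n/nQ = 7.047e+26/6.315e+29 = 0.001116
Step 2: ln(n/nQ) = -6.798
Step 3: mu = kB*T*ln(n/nQ) = 3.343e-21*-6.798 = -2.273e-20 J
Step 4: Convert to eV: -2.273e-20/1.602e-19 = -0.1419 eV

-0.1419


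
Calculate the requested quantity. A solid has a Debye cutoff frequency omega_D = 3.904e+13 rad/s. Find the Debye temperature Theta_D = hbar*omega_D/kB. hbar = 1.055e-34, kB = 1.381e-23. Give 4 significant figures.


Step 1: hbar*omega_D = 1.055e-34 * 3.904e+13 = 4.119e-21 J
Step 2: Theta_D = 4.119e-21 / 1.381e-23
Step 3: Theta_D = 298.2 K

298.2


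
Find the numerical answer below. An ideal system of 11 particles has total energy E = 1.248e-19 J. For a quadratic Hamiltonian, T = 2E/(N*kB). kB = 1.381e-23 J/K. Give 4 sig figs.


Step 1: Numerator = 2*E = 2*1.248e-19 = 2.496e-19 J
Step 2: Denominator = N*kB = 11*1.381e-23 = 1.519e-22
Step 3: T = 2.496e-19 / 1.519e-22 = 1643 K

1643


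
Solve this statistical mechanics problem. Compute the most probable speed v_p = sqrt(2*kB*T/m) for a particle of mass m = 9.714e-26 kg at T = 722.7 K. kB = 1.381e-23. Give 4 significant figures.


Step 1: Numerator = 2*kB*T = 2*1.381e-23*722.7 = 1.996e-20
Step 2: Ratio = 1.996e-20 / 9.714e-26 = 2.055e+05
Step 3: v_p = sqrt(2.055e+05) = 453.3 m/s

453.3


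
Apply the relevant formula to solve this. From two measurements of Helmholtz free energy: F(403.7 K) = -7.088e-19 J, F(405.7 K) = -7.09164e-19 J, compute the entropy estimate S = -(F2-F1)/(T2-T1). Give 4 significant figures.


Step 1: dF = F2 - F1 = -7.09164e-19 - (-7.088e-19) = -3.64e-22 J
Step 2: dT = T2 - T1 = 405.7 - 403.7 = 2 K
Step 3: S = -dF/dT = -(-3.64e-22)/2 = 1.82e-22 J/K

1.82e-22


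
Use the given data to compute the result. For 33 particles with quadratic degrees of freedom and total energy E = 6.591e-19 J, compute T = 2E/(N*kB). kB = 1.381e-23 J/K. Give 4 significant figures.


Step 1: Numerator = 2*E = 2*6.591e-19 = 1.318e-18 J
Step 2: Denominator = N*kB = 33*1.381e-23 = 4.557e-22
Step 3: T = 1.318e-18 / 4.557e-22 = 2893 K

2893


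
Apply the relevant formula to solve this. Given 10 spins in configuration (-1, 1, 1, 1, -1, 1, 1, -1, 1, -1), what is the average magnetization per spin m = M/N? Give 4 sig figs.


Step 1: Count up spins (+1): 6, down spins (-1): 4
Step 2: Total magnetization M = 6 - 4 = 2
Step 3: m = M/N = 2/10 = 0.2

0.2


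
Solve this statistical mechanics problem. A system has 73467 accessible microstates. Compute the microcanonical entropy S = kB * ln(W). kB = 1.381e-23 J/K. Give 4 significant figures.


Step 1: ln(W) = ln(73467) = 11.2
Step 2: S = kB * ln(W) = 1.381e-23 * 11.2
Step 3: S = 1.547e-22 J/K

1.547e-22


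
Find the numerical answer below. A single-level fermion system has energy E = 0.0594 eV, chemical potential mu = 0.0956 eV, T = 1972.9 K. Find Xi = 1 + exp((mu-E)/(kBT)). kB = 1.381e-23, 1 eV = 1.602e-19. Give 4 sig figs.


Step 1: (mu - E) = 0.0956 - 0.0594 = 0.0362 eV
Step 2: x = (mu-E)*eV/(kB*T) = 0.0362*1.602e-19/(1.381e-23*1972.9) = 0.2128
Step 3: exp(x) = 1.237
Step 4: Xi = 1 + 1.237 = 2.237

2.237


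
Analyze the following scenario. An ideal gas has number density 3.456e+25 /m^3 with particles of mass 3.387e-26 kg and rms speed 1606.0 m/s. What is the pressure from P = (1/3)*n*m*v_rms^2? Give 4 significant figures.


Step 1: v_rms^2 = 1606.0^2 = 2.579e+06
Step 2: n*m = 3.456e+25*3.387e-26 = 1.171
Step 3: P = (1/3)*1.171*2.579e+06 = 1.006e+06 Pa

1.006e+06


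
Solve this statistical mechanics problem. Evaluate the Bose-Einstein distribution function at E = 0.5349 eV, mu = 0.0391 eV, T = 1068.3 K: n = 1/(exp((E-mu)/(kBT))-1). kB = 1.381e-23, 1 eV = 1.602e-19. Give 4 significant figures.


Step 1: (E - mu) = 0.4958 eV
Step 2: x = (E-mu)*eV/(kB*T) = 0.4958*1.602e-19/(1.381e-23*1068.3) = 5.384
Step 3: exp(x) = 217.8
Step 4: n = 1/(exp(x)-1) = 0.004612

0.004612


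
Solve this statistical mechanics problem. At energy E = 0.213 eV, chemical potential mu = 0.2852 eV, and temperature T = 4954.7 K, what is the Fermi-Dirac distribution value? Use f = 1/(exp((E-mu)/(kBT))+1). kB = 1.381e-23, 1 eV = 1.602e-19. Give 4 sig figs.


Step 1: (E - mu) = 0.213 - 0.2852 = -0.0722 eV
Step 2: Convert: (E-mu)*eV = -1.157e-20 J
Step 3: x = (E-mu)*eV/(kB*T) = -0.169
Step 4: f = 1/(exp(-0.169)+1) = 0.5422

0.5422


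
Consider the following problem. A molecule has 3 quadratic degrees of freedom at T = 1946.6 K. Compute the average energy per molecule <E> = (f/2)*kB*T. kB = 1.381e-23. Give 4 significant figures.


Step 1: f/2 = 3/2 = 1.5
Step 2: kB*T = 1.381e-23 * 1946.6 = 2.688e-20
Step 3: <E> = 1.5 * 2.688e-20 = 4.032e-20 J

4.032e-20


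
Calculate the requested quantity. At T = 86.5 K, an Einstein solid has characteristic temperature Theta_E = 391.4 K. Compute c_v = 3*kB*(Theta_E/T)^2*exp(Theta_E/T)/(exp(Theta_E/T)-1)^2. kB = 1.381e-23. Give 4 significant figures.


Step 1: x = Theta_E/T = 391.4/86.5 = 4.525
Step 2: x^2 = 20.47
Step 3: exp(x) = 92.28
Step 4: c_v = 3*1.381e-23*20.47*92.28/(92.28-1)^2 = 9.394e-24

9.394e-24


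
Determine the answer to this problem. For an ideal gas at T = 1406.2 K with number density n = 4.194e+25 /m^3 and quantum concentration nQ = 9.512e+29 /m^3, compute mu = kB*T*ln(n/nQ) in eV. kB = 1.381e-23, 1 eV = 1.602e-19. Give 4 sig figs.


Step 1: n/nQ = 4.194e+25/9.512e+29 = 4.409e-05
Step 2: ln(n/nQ) = -10.03
Step 3: mu = kB*T*ln(n/nQ) = 1.942e-20*-10.03 = -1.948e-19 J
Step 4: Convert to eV: -1.948e-19/1.602e-19 = -1.216 eV

-1.216


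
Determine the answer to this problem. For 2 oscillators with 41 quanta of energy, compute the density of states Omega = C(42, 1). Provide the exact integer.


Step 1: Use binomial coefficient C(42, 1)
Step 2: Numerator = 42! / 41!
Step 3: Denominator = 1!
Step 4: Omega = 42

42


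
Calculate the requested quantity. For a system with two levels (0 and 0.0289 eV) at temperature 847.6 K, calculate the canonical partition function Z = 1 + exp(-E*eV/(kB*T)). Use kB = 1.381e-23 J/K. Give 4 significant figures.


Step 1: Compute beta*E = E*eV/(kB*T) = 0.0289*1.602e-19/(1.381e-23*847.6) = 0.3955
Step 2: exp(-beta*E) = exp(-0.3955) = 0.6733
Step 3: Z = 1 + 0.6733 = 1.673

1.673


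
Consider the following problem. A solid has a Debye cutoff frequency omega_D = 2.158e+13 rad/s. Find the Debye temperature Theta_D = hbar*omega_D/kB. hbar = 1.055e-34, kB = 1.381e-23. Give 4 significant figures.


Step 1: hbar*omega_D = 1.055e-34 * 2.158e+13 = 2.277e-21 J
Step 2: Theta_D = 2.277e-21 / 1.381e-23
Step 3: Theta_D = 164.9 K

164.9


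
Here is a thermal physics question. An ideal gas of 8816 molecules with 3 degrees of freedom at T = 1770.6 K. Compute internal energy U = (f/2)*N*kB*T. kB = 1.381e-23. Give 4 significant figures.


Step 1: f/2 = 3/2 = 1.5
Step 2: N*kB*T = 8816*1.381e-23*1770.6 = 2.156e-16
Step 3: U = 1.5 * 2.156e-16 = 3.234e-16 J

3.234e-16


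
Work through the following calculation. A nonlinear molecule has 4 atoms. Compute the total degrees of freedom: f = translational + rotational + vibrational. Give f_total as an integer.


Step 1: Translational DOF = 3
Step 2: Rotational DOF (nonlinear) = 3
Step 3: Vibrational DOF = 3*4 - 6 = 6
Step 4: Total = 3 + 3 + 6 = 12

12


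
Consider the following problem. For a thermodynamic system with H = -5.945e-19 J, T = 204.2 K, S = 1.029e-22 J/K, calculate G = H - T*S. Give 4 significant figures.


Step 1: T*S = 204.2 * 1.029e-22 = 2.101e-20 J
Step 2: G = H - T*S = -5.945e-19 - 2.101e-20
Step 3: G = -6.155e-19 J

-6.155e-19


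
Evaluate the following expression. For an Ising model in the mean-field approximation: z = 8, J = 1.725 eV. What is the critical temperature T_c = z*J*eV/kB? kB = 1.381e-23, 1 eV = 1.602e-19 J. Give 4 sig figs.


Step 1: z*J = 8*1.725 = 13.8 eV
Step 2: Convert to Joules: 13.8*1.602e-19 = 2.211e-18 J
Step 3: T_c = 2.211e-18 / 1.381e-23 = 1.601e+05 K

1.601e+05


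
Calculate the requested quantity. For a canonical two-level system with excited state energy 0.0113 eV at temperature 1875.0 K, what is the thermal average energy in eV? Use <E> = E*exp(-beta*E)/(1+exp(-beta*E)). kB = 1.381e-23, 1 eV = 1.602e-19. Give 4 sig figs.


Step 1: beta*E = 0.0113*1.602e-19/(1.381e-23*1875.0) = 0.06991
Step 2: exp(-beta*E) = 0.9325
Step 3: <E> = 0.0113*0.9325/(1+0.9325) = 0.005453 eV

0.005453


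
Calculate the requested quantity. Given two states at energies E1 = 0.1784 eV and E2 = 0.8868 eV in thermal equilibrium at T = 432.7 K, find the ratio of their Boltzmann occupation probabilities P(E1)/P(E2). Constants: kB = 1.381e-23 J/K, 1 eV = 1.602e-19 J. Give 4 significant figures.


Step 1: Compute energy difference dE = E1 - E2 = 0.1784 - 0.8868 = -0.7084 eV
Step 2: Convert to Joules: dE_J = -0.7084 * 1.602e-19 = -1.135e-19 J
Step 3: Compute exponent = -dE_J / (kB * T) = -(-1.135e-19) / (1.381e-23 * 432.7) = 18.99
Step 4: P(E1)/P(E2) = exp(18.99) = 1.77e+08

1.77e+08


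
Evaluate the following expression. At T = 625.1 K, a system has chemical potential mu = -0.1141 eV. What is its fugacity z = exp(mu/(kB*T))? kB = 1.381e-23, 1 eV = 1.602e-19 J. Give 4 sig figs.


Step 1: Convert mu to Joules: -0.1141*1.602e-19 = -1.828e-20 J
Step 2: kB*T = 1.381e-23*625.1 = 8.633e-21 J
Step 3: mu/(kB*T) = -2.117
Step 4: z = exp(-2.117) = 0.1203

0.1203


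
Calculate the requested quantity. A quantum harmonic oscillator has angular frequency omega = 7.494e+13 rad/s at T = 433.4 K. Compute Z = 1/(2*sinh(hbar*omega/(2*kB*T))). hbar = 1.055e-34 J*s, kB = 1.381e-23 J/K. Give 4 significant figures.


Step 1: Compute x = hbar*omega/(kB*T) = 1.055e-34*7.494e+13/(1.381e-23*433.4) = 1.321
Step 2: x/2 = 0.6605
Step 3: sinh(x/2) = 0.7095
Step 4: Z = 1/(2*0.7095) = 0.7047

0.7047


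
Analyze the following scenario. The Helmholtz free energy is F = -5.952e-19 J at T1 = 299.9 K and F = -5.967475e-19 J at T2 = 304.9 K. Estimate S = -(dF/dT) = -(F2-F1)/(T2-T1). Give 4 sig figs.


Step 1: dF = F2 - F1 = -5.967475e-19 - (-5.952e-19) = -1.5475e-21 J
Step 2: dT = T2 - T1 = 304.9 - 299.9 = 5 K
Step 3: S = -dF/dT = -(-1.5475e-21)/5 = 3.095e-22 J/K

3.095e-22


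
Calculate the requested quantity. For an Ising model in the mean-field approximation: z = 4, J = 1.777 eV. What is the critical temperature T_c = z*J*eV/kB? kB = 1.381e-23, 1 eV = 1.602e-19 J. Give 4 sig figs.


Step 1: z*J = 4*1.777 = 7.108 eV
Step 2: Convert to Joules: 7.108*1.602e-19 = 1.139e-18 J
Step 3: T_c = 1.139e-18 / 1.381e-23 = 8.245e+04 K

8.245e+04


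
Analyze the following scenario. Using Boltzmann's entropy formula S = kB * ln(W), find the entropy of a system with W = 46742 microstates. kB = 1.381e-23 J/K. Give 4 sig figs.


Step 1: ln(W) = ln(46742) = 10.75
Step 2: S = kB * ln(W) = 1.381e-23 * 10.75
Step 3: S = 1.485e-22 J/K

1.485e-22


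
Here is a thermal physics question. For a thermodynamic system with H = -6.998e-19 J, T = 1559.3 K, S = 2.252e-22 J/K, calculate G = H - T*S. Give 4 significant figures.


Step 1: T*S = 1559.3 * 2.252e-22 = 3.512e-19 J
Step 2: G = H - T*S = -6.998e-19 - 3.512e-19
Step 3: G = -1.051e-18 J

-1.051e-18


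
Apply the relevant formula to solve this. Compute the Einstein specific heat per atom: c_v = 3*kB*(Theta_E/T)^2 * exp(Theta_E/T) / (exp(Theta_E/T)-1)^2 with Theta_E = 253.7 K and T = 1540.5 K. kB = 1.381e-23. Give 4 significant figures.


Step 1: x = Theta_E/T = 253.7/1540.5 = 0.1647
Step 2: x^2 = 0.02712
Step 3: exp(x) = 1.179
Step 4: c_v = 3*1.381e-23*0.02712*1.179/(1.179-1)^2 = 4.134e-23

4.134e-23


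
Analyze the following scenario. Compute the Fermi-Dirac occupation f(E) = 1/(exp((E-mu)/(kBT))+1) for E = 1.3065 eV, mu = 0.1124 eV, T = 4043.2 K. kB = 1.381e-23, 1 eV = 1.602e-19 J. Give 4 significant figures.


Step 1: (E - mu) = 1.3065 - 0.1124 = 1.194 eV
Step 2: Convert: (E-mu)*eV = 1.913e-19 J
Step 3: x = (E-mu)*eV/(kB*T) = 3.426
Step 4: f = 1/(exp(3.426)+1) = 0.03149

0.03149


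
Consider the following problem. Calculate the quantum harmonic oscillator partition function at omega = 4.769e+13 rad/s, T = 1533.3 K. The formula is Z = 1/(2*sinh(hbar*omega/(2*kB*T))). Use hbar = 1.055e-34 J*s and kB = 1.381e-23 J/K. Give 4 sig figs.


Step 1: Compute x = hbar*omega/(kB*T) = 1.055e-34*4.769e+13/(1.381e-23*1533.3) = 0.2376
Step 2: x/2 = 0.1188
Step 3: sinh(x/2) = 0.1191
Step 4: Z = 1/(2*0.1191) = 4.199

4.199


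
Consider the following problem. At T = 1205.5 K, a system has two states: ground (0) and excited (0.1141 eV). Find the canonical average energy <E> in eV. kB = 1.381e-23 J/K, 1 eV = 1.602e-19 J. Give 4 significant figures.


Step 1: beta*E = 0.1141*1.602e-19/(1.381e-23*1205.5) = 1.098
Step 2: exp(-beta*E) = 0.3336
Step 3: <E> = 0.1141*0.3336/(1+0.3336) = 0.02854 eV

0.02854


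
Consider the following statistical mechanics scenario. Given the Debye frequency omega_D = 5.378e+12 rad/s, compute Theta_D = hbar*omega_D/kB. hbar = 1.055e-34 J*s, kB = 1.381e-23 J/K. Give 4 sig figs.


Step 1: hbar*omega_D = 1.055e-34 * 5.378e+12 = 5.674e-22 J
Step 2: Theta_D = 5.674e-22 / 1.381e-23
Step 3: Theta_D = 41.08 K

41.08


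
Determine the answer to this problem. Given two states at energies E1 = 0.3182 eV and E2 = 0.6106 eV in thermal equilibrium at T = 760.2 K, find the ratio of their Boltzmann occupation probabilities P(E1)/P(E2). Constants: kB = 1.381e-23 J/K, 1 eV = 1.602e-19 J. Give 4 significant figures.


Step 1: Compute energy difference dE = E1 - E2 = 0.3182 - 0.6106 = -0.2924 eV
Step 2: Convert to Joules: dE_J = -0.2924 * 1.602e-19 = -4.684e-20 J
Step 3: Compute exponent = -dE_J / (kB * T) = -(-4.684e-20) / (1.381e-23 * 760.2) = 4.462
Step 4: P(E1)/P(E2) = exp(4.462) = 86.65

86.65


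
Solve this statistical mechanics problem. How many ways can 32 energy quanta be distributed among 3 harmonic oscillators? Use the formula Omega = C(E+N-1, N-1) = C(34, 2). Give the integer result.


Step 1: Use binomial coefficient C(34, 2)
Step 2: Numerator = 34! / 32!
Step 3: Denominator = 2!
Step 4: Omega = 561

561


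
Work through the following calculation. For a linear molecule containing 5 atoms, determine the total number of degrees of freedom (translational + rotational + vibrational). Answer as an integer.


Step 1: Translational DOF = 3
Step 2: Rotational DOF (linear) = 2
Step 3: Vibrational DOF = 3*5 - 5 = 10
Step 4: Total = 3 + 2 + 10 = 15

15


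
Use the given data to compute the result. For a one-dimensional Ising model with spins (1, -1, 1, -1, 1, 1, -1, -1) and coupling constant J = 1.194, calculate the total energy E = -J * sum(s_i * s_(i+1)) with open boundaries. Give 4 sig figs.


Step 1: Nearest-neighbor products: -1, -1, -1, -1, 1, -1, 1
Step 2: Sum of products = -3
Step 3: E = -1.194 * -3 = 3.582

3.582


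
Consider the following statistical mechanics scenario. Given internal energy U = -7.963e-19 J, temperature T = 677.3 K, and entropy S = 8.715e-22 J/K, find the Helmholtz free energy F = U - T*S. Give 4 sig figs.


Step 1: T*S = 677.3 * 8.715e-22 = 5.903e-19 J
Step 2: F = U - T*S = -7.963e-19 - 5.903e-19
Step 3: F = -1.387e-18 J

-1.387e-18


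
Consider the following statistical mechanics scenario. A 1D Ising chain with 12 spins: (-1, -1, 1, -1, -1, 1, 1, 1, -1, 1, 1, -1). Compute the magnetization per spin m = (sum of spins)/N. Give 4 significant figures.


Step 1: Count up spins (+1): 6, down spins (-1): 6
Step 2: Total magnetization M = 6 - 6 = 0
Step 3: m = M/N = 0/12 = 0

0


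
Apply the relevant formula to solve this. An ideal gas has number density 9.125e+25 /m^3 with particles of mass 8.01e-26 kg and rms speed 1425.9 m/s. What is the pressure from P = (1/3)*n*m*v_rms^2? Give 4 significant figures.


Step 1: v_rms^2 = 1425.9^2 = 2.033e+06
Step 2: n*m = 9.125e+25*8.01e-26 = 7.309
Step 3: P = (1/3)*7.309*2.033e+06 = 4.954e+06 Pa

4.954e+06


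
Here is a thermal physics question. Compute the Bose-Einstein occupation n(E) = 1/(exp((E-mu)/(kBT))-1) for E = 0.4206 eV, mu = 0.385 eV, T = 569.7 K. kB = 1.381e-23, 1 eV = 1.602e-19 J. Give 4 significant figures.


Step 1: (E - mu) = 0.0356 eV
Step 2: x = (E-mu)*eV/(kB*T) = 0.0356*1.602e-19/(1.381e-23*569.7) = 0.7249
Step 3: exp(x) = 2.065
Step 4: n = 1/(exp(x)-1) = 0.9394

0.9394


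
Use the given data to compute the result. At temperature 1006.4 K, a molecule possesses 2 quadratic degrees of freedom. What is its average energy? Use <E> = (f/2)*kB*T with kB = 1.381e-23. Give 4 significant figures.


Step 1: f/2 = 2/2 = 1
Step 2: kB*T = 1.381e-23 * 1006.4 = 1.39e-20
Step 3: <E> = 1 * 1.39e-20 = 1.39e-20 J

1.39e-20


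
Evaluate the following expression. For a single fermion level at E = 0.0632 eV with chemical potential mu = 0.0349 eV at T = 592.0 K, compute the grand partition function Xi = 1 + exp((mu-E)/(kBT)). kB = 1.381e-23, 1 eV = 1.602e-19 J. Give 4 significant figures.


Step 1: (mu - E) = 0.0349 - 0.0632 = -0.0283 eV
Step 2: x = (mu-E)*eV/(kB*T) = -0.0283*1.602e-19/(1.381e-23*592.0) = -0.5545
Step 3: exp(x) = 0.5743
Step 4: Xi = 1 + 0.5743 = 1.574

1.574


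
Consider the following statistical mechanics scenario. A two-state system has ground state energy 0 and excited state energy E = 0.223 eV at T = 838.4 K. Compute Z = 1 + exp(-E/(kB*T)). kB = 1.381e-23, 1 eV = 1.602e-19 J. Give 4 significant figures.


Step 1: Compute beta*E = E*eV/(kB*T) = 0.223*1.602e-19/(1.381e-23*838.4) = 3.085
Step 2: exp(-beta*E) = exp(-3.085) = 0.04571
Step 3: Z = 1 + 0.04571 = 1.046

1.046


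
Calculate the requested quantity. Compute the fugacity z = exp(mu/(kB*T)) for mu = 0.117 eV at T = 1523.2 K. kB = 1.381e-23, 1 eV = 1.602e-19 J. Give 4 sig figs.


Step 1: Convert mu to Joules: 0.117*1.602e-19 = 1.874e-20 J
Step 2: kB*T = 1.381e-23*1523.2 = 2.104e-20 J
Step 3: mu/(kB*T) = 0.891
Step 4: z = exp(0.891) = 2.438

2.438


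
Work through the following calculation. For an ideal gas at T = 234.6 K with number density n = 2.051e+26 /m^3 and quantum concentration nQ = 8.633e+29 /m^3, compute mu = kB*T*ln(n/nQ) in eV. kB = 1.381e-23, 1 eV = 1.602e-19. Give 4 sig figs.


Step 1: n/nQ = 2.051e+26/8.633e+29 = 0.0002376
Step 2: ln(n/nQ) = -8.345
Step 3: mu = kB*T*ln(n/nQ) = 3.24e-21*-8.345 = -2.704e-20 J
Step 4: Convert to eV: -2.704e-20/1.602e-19 = -0.1688 eV

-0.1688


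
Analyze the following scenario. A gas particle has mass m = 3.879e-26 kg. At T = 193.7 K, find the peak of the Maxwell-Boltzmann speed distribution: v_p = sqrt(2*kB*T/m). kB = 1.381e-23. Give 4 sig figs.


Step 1: Numerator = 2*kB*T = 2*1.381e-23*193.7 = 5.35e-21
Step 2: Ratio = 5.35e-21 / 3.879e-26 = 1.379e+05
Step 3: v_p = sqrt(1.379e+05) = 371.4 m/s

371.4


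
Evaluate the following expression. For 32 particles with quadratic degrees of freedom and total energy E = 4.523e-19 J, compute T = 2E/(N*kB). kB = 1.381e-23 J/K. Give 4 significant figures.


Step 1: Numerator = 2*E = 2*4.523e-19 = 9.046e-19 J
Step 2: Denominator = N*kB = 32*1.381e-23 = 4.419e-22
Step 3: T = 9.046e-19 / 4.419e-22 = 2047 K

2047


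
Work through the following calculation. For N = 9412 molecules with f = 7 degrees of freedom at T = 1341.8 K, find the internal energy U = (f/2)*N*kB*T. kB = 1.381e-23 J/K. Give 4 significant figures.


Step 1: f/2 = 7/2 = 3.5
Step 2: N*kB*T = 9412*1.381e-23*1341.8 = 1.744e-16
Step 3: U = 3.5 * 1.744e-16 = 6.104e-16 J

6.104e-16


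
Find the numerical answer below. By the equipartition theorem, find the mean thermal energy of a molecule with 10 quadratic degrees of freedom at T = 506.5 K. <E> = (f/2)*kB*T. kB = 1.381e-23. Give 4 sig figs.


Step 1: f/2 = 10/2 = 5
Step 2: kB*T = 1.381e-23 * 506.5 = 6.995e-21
Step 3: <E> = 5 * 6.995e-21 = 3.497e-20 J

3.497e-20


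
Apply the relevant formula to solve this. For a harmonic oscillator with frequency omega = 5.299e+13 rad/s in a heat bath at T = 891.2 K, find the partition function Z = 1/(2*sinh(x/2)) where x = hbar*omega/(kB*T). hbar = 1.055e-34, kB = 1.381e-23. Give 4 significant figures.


Step 1: Compute x = hbar*omega/(kB*T) = 1.055e-34*5.299e+13/(1.381e-23*891.2) = 0.4542
Step 2: x/2 = 0.2271
Step 3: sinh(x/2) = 0.2291
Step 4: Z = 1/(2*0.2291) = 2.183

2.183


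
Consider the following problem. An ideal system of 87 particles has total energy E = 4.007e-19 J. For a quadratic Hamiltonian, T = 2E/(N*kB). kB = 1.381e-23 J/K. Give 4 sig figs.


Step 1: Numerator = 2*E = 2*4.007e-19 = 8.014e-19 J
Step 2: Denominator = N*kB = 87*1.381e-23 = 1.201e-21
Step 3: T = 8.014e-19 / 1.201e-21 = 667 K

667


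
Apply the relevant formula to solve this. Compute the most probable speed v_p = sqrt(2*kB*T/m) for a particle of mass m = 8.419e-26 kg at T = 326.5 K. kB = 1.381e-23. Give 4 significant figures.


Step 1: Numerator = 2*kB*T = 2*1.381e-23*326.5 = 9.018e-21
Step 2: Ratio = 9.018e-21 / 8.419e-26 = 1.071e+05
Step 3: v_p = sqrt(1.071e+05) = 327.3 m/s

327.3


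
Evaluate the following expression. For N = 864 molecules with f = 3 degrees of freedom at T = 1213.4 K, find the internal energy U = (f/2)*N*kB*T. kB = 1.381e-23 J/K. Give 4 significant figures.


Step 1: f/2 = 3/2 = 1.5
Step 2: N*kB*T = 864*1.381e-23*1213.4 = 1.448e-17
Step 3: U = 1.5 * 1.448e-17 = 2.172e-17 J

2.172e-17


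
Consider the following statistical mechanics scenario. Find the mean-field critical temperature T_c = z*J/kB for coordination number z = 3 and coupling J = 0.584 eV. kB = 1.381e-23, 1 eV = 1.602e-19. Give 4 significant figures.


Step 1: z*J = 3*0.584 = 1.752 eV
Step 2: Convert to Joules: 1.752*1.602e-19 = 2.807e-19 J
Step 3: T_c = 2.807e-19 / 1.381e-23 = 2.032e+04 K

2.032e+04


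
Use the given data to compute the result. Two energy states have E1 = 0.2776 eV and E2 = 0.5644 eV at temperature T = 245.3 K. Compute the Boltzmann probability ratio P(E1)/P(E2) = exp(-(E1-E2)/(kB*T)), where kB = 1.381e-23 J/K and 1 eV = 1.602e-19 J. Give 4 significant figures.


Step 1: Compute energy difference dE = E1 - E2 = 0.2776 - 0.5644 = -0.2868 eV
Step 2: Convert to Joules: dE_J = -0.2868 * 1.602e-19 = -4.595e-20 J
Step 3: Compute exponent = -dE_J / (kB * T) = -(-4.595e-20) / (1.381e-23 * 245.3) = 13.56
Step 4: P(E1)/P(E2) = exp(13.56) = 7.767e+05

7.767e+05


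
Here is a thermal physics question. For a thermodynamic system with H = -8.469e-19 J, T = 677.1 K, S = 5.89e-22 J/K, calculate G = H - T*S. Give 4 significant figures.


Step 1: T*S = 677.1 * 5.89e-22 = 3.988e-19 J
Step 2: G = H - T*S = -8.469e-19 - 3.988e-19
Step 3: G = -1.246e-18 J

-1.246e-18


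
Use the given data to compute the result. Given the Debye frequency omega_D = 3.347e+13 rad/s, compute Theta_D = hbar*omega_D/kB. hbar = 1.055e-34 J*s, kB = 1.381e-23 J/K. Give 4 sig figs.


Step 1: hbar*omega_D = 1.055e-34 * 3.347e+13 = 3.531e-21 J
Step 2: Theta_D = 3.531e-21 / 1.381e-23
Step 3: Theta_D = 255.7 K

255.7


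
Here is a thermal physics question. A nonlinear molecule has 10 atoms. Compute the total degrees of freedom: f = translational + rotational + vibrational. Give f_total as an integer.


Step 1: Translational DOF = 3
Step 2: Rotational DOF (nonlinear) = 3
Step 3: Vibrational DOF = 3*10 - 6 = 24
Step 4: Total = 3 + 3 + 24 = 30

30


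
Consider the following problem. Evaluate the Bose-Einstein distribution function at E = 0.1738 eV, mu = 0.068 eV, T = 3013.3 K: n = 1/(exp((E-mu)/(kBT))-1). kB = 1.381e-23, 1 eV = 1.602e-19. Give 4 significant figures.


Step 1: (E - mu) = 0.1058 eV
Step 2: x = (E-mu)*eV/(kB*T) = 0.1058*1.602e-19/(1.381e-23*3013.3) = 0.4073
Step 3: exp(x) = 1.503
Step 4: n = 1/(exp(x)-1) = 1.989

1.989


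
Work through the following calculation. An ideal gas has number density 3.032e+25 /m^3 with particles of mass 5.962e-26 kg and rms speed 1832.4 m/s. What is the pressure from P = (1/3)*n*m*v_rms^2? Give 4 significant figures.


Step 1: v_rms^2 = 1832.4^2 = 3.358e+06
Step 2: n*m = 3.032e+25*5.962e-26 = 1.808
Step 3: P = (1/3)*1.808*3.358e+06 = 2.023e+06 Pa

2.023e+06


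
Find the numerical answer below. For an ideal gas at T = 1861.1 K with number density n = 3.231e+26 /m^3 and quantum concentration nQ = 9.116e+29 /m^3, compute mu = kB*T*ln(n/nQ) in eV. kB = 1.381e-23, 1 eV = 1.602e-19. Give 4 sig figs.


Step 1: n/nQ = 3.231e+26/9.116e+29 = 0.0003544
Step 2: ln(n/nQ) = -7.945
Step 3: mu = kB*T*ln(n/nQ) = 2.57e-20*-7.945 = -2.042e-19 J
Step 4: Convert to eV: -2.042e-19/1.602e-19 = -1.275 eV

-1.275


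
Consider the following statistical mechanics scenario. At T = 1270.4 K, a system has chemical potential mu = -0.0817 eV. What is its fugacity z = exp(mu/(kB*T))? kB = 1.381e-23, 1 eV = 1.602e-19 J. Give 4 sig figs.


Step 1: Convert mu to Joules: -0.0817*1.602e-19 = -1.309e-20 J
Step 2: kB*T = 1.381e-23*1270.4 = 1.754e-20 J
Step 3: mu/(kB*T) = -0.746
Step 4: z = exp(-0.746) = 0.4743

0.4743


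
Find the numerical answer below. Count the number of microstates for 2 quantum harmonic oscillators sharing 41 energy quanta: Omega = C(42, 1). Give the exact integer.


Step 1: Use binomial coefficient C(42, 1)
Step 2: Numerator = 42! / 41!
Step 3: Denominator = 1!
Step 4: Omega = 42

42


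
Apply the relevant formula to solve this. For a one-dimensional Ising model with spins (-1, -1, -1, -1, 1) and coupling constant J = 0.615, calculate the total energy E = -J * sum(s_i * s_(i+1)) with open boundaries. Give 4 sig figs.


Step 1: Nearest-neighbor products: 1, 1, 1, -1
Step 2: Sum of products = 2
Step 3: E = -0.615 * 2 = -1.23

-1.23


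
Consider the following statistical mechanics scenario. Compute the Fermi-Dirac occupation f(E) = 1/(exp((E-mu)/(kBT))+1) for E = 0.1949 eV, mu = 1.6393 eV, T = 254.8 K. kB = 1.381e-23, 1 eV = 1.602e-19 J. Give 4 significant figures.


Step 1: (E - mu) = 0.1949 - 1.6393 = -1.444 eV
Step 2: Convert: (E-mu)*eV = -2.314e-19 J
Step 3: x = (E-mu)*eV/(kB*T) = -65.76
Step 4: f = 1/(exp(-65.76)+1) = 1

1


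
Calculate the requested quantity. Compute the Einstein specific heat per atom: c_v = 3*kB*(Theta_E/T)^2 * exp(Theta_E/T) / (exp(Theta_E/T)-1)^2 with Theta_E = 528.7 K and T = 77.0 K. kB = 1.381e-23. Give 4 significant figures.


Step 1: x = Theta_E/T = 528.7/77.0 = 6.866
Step 2: x^2 = 47.15
Step 3: exp(x) = 959.3
Step 4: c_v = 3*1.381e-23*47.15*959.3/(959.3-1)^2 = 2.04e-24

2.04e-24


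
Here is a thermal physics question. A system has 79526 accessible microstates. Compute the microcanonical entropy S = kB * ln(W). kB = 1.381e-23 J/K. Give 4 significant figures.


Step 1: ln(W) = ln(79526) = 11.28
Step 2: S = kB * ln(W) = 1.381e-23 * 11.28
Step 3: S = 1.558e-22 J/K

1.558e-22


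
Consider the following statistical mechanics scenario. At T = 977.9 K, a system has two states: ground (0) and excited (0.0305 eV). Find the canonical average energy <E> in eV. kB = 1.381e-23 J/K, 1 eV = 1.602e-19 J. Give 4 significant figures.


Step 1: beta*E = 0.0305*1.602e-19/(1.381e-23*977.9) = 0.3618
Step 2: exp(-beta*E) = 0.6964
Step 3: <E> = 0.0305*0.6964/(1+0.6964) = 0.01252 eV

0.01252


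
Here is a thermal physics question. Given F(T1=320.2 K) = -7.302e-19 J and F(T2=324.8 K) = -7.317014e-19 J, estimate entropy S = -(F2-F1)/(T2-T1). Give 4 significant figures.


Step 1: dF = F2 - F1 = -7.317014e-19 - (-7.302e-19) = -1.5014e-21 J
Step 2: dT = T2 - T1 = 324.8 - 320.2 = 4.6 K
Step 3: S = -dF/dT = -(-1.5014e-21)/4.6 = 3.264e-22 J/K

3.264e-22


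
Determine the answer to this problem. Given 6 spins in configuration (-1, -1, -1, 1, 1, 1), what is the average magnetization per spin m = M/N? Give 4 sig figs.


Step 1: Count up spins (+1): 3, down spins (-1): 3
Step 2: Total magnetization M = 3 - 3 = 0
Step 3: m = M/N = 0/6 = 0

0


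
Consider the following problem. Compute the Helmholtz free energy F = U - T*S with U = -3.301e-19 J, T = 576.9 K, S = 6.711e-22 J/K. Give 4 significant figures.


Step 1: T*S = 576.9 * 6.711e-22 = 3.872e-19 J
Step 2: F = U - T*S = -3.301e-19 - 3.872e-19
Step 3: F = -7.173e-19 J

-7.173e-19


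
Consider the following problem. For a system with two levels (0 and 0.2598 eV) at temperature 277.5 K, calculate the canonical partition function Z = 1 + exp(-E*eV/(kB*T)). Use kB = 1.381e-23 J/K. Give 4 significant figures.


Step 1: Compute beta*E = E*eV/(kB*T) = 0.2598*1.602e-19/(1.381e-23*277.5) = 10.86
Step 2: exp(-beta*E) = exp(-10.86) = 1.92e-05
Step 3: Z = 1 + 1.92e-05 = 1

1


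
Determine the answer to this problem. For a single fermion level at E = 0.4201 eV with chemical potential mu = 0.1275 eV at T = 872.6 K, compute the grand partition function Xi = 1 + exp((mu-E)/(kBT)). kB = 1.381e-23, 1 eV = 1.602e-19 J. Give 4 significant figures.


Step 1: (mu - E) = 0.1275 - 0.4201 = -0.2926 eV
Step 2: x = (mu-E)*eV/(kB*T) = -0.2926*1.602e-19/(1.381e-23*872.6) = -3.89
Step 3: exp(x) = 0.02045
Step 4: Xi = 1 + 0.02045 = 1.02

1.02


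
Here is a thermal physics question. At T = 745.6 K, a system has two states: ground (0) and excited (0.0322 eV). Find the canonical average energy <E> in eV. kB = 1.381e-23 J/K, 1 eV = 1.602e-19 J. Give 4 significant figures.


Step 1: beta*E = 0.0322*1.602e-19/(1.381e-23*745.6) = 0.501
Step 2: exp(-beta*E) = 0.6059
Step 3: <E> = 0.0322*0.6059/(1+0.6059) = 0.01215 eV

0.01215


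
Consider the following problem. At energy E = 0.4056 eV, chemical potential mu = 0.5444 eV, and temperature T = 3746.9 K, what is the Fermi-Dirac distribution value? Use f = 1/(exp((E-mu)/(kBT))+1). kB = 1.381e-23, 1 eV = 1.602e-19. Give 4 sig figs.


Step 1: (E - mu) = 0.4056 - 0.5444 = -0.1388 eV
Step 2: Convert: (E-mu)*eV = -2.224e-20 J
Step 3: x = (E-mu)*eV/(kB*T) = -0.4297
Step 4: f = 1/(exp(-0.4297)+1) = 0.6058

0.6058


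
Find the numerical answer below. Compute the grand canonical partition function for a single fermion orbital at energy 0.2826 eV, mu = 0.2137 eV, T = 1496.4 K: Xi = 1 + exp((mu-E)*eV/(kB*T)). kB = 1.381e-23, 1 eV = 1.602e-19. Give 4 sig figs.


Step 1: (mu - E) = 0.2137 - 0.2826 = -0.0689 eV
Step 2: x = (mu-E)*eV/(kB*T) = -0.0689*1.602e-19/(1.381e-23*1496.4) = -0.5341
Step 3: exp(x) = 0.5862
Step 4: Xi = 1 + 0.5862 = 1.586

1.586


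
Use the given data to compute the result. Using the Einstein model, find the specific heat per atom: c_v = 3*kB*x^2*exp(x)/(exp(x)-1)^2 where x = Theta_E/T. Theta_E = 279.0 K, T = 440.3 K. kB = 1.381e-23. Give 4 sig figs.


Step 1: x = Theta_E/T = 279.0/440.3 = 0.6337
Step 2: x^2 = 0.4015
Step 3: exp(x) = 1.884
Step 4: c_v = 3*1.381e-23*0.4015*1.884/(1.884-1)^2 = 4.007e-23

4.007e-23
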